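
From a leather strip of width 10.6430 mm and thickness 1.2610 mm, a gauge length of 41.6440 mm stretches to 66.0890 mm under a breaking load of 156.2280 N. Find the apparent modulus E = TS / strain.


TS = F / (w * t) = 156.2280 / (10.6430 * 1.2610) = 11.6407 N/mm^2
strain = (Lf - L0) / L0 = (66.0890 - 41.6440) / 41.6440 = 0.5870
E = TS / strain = 11.6407 / 0.5870 = 19.8309 N/mm^2


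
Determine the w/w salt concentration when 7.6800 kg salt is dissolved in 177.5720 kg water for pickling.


Formula: Conc = salt / (water + salt) * 100
Substituting: Conc = 7.6800 / (177.5720 + 7.6800) * 100
Result: 4.1457 %


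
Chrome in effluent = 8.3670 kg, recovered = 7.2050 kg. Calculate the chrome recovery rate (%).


Formula: Recovery = recovered / input * 100
Substituting: Recovery = 7.2050 / 8.3670 * 100
Result: 86.1121 %


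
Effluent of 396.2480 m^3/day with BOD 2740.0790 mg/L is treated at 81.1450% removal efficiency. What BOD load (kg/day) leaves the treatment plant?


Load_in = volume * conc / 1000 = 396.2480 * 2740.0790 / 1000 = 1085.7508 kg/day
Removed = Load_in * eff / 100 = 1085.7508 * 81.1450 / 100 = 881.0325 kg/day
Load_out = Load_in - Removed = 1085.7508 - 881.0325 = 204.7183 kg/day


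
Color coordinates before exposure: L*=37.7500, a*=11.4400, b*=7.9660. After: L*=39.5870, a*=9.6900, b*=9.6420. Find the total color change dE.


dL = 1.8370, da = -1.7500, db = 1.6760
dE = sqrt(1.8370^2 + (-1.7500)^2 + 1.6760^2) = 3.0407


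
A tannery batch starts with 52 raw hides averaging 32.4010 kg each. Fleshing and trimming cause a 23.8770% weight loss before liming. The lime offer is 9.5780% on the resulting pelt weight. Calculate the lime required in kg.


Total_raw = N * avg_wt = 52 * 32.4010 = 1684.8520 kg
Substrate = Total_raw * (1 - loss/100) = 1684.8520 * (1 - 23.8770/100) = 1282.5599 kg
Lime = Substrate * pct / 100 = 1282.5599 * 9.5780 / 100 = 122.8436 kg


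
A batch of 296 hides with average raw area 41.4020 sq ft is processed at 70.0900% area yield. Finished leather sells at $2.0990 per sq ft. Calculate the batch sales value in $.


Raw_total = N * avg_area = 296 * 41.4020 = 12254.9920 sq ft
Finished = Raw_total * yield / 100 = 12254.9920 * 70.0900 / 100 = 8589.5239 sq ft
Value = Finished * price = 8589.5239 * 2.0990 = 18029.4107 $


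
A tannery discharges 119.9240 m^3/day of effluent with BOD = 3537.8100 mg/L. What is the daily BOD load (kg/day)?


Formula: BOD_load = volume * conc / 1000
Substituting: BOD_load = 119.9240 * 3537.8100 / 1000
Result: 424.2683 kg/day


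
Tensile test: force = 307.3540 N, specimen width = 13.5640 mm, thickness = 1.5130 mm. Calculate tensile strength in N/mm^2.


Formula: TS = force / (width * thickness)
Substituting: TS = 307.3540 / (13.5640 * 1.5130)
Result: 14.9766 N/mm^2


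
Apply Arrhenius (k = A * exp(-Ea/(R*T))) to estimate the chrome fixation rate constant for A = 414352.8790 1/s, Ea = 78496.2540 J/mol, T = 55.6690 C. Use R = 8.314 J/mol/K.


T_K = T_C + 273.15 = 55.6690 + 273.15 = 328.8190 K
exponent = -Ea / (R * T_K) = -78496.2540 / (8.314 * 328.8190) = -28.7132
k = A * exp(exponent) = 414352.8790 * exp(-28.7132) = 1.4040e-07 1/s


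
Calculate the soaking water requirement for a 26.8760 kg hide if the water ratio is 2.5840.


Formula: Water = hide_weight * ratio
Substituting: Water = 26.8760 * 2.5840
Result: 69.4476 kg


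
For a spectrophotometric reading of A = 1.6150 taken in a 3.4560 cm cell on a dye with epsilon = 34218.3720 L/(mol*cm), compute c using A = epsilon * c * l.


Formula: c = A / (epsilon * l)
Substituting: c = 1.6150 / (34218.3720 * 3.4560)
Result: 1.3657e-05 mol/L


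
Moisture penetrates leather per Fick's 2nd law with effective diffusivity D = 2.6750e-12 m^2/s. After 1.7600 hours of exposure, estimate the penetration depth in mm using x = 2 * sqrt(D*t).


t = 1.7600 hr * 3600 = 6336.0000 s
D * t = 2.6750e-12 * 6336.0000 = 1.6949e-08
x = 2 * sqrt(D*t) = 2 * sqrt(1.6949e-08) = 2.6038e-04 m = 0.2604 mm


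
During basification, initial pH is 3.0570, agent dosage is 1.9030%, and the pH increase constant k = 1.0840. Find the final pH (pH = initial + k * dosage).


Formula: pH_final = pH_initial + k * base_pct
Substituting: pH_final = 3.0570 + 1.0840 * 1.9030
Result: 5.1199


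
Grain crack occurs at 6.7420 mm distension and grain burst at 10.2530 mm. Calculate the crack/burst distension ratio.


Formula: Ratio = crack / burst
Substituting: Ratio = 6.7420 / 10.2530
Result: 0.6576


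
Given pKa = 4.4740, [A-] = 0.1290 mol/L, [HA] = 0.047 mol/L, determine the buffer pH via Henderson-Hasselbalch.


ratio = [A-] / [HA] = 0.1290 / 0.047 = 2.7447
log10(ratio) = 0.4385
pH = pKa + log10(ratio) = 4.4740 + 0.4385 = 4.9125


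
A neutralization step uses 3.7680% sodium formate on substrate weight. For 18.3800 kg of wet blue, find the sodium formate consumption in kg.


Formula: Neutralizer = substrate * pct / 100
Substituting: Neutralizer = 18.3800 * 3.7680 / 100
Result: 0.6926 kg


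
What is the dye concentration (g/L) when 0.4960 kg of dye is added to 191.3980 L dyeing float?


Formula: Conc = dye_mass(kg) / volume(L) * 1000
Substituting: Conc = 0.4960 / 191.3980 * 1000
Result: 2.5915 g/L


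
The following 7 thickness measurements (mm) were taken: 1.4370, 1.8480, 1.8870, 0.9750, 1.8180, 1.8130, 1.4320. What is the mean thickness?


Formula: Average = sum / n
Substituting: Average = 11.2100 / 7
Result: 1.6014 mm


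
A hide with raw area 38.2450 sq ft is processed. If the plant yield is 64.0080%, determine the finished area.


Formula: finished = raw * yield / 100
Substituting: finished = 38.2450 * 64.0080 / 100
Result: 24.4799 sq ft


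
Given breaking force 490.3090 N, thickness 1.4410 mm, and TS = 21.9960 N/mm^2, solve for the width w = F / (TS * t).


Formula: w = F / (TS * t)
Substituting: w = 490.3090 / (21.9960 * 1.4410)
Result: 15.4690 mm


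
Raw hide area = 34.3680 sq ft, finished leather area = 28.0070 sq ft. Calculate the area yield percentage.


Formula: Yield = finished / raw * 100
Substituting: Yield = 28.0070 / 34.3680 * 100
Result: 81.4915 %


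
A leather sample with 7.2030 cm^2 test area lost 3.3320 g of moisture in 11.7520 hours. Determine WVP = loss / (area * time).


Formula: WVP = loss / (area * time)
Substituting: WVP = 3.3320 / (7.2030 * 11.7520)
Result: 0.0393622 g/(cm^2*hr)


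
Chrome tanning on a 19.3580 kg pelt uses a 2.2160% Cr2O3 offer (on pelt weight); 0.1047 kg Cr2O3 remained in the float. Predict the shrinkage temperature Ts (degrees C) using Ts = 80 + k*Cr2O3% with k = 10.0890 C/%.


Offered = pelt * offer_pct / 100 = 19.3580 * 2.2160 / 100 = 0.4290 kg
Uptake = offered - residual = 0.4290 - 0.1047 = 0.3243 kg
Cr2O3% on pelt = uptake / pelt * 100 = 0.3243 / 19.3580 * 100 = 1.6751 %
Ts = 80 + k * Cr2O3% = 80 + 10.0890 * 1.6751 = 96.9005 C


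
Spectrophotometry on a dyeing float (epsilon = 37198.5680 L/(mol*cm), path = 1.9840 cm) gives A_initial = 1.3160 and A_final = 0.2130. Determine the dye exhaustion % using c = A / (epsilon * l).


c_initial = A_i / (epsilon * l) = 1.3160 / (37198.5680 * 1.9840) = 1.7832e-05 mol/L
c_final = A_f / (epsilon * l) = 0.2130 / (37198.5680 * 1.9840) = 2.8861e-06 mol/L
Exhaustion = (c_initial - c_final) / c_initial * 100 = (1.7832e-05 - 2.8861e-06) / 1.7832e-05 * 100 = 83.8146 %


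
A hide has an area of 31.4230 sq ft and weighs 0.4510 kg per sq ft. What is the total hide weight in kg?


Formula: Weight = area * weight_per_sqft
Substituting: Weight = 31.4230 * 0.4510
Result: 14.1718 kg


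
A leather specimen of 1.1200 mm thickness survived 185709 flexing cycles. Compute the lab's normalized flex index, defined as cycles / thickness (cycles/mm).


Formula: Index = cycles / thickness
Substituting: Index = 185709 / 1.1200
Result: 165811.6071 cycles/mm


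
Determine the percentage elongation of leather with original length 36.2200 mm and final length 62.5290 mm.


Formula: Elongation = (Lf - L0) / L0 * 100
Substituting: Elongation = (62.5290 - 36.2200) / 36.2200 * 100
Result: 72.6367 %


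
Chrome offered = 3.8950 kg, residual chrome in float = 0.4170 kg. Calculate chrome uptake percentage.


Formula: Uptake = (offered - residual) / offered * 100
Substituting: Uptake = (3.8950 - 0.4170) / 3.8950 * 100
Result: 89.2940 %


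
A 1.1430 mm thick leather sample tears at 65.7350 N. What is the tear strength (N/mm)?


Formula: Tear strength = force / thickness
Substituting: Tear strength = 65.7350 / 1.1430
Result: 57.5109 N/mm


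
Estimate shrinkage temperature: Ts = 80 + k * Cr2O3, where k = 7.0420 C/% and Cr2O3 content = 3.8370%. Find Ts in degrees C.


Formula: Ts = 80 + k * Cr2O3
Substituting: Ts = 80 + 7.0420 * 3.8370
Result: 107.0202 C


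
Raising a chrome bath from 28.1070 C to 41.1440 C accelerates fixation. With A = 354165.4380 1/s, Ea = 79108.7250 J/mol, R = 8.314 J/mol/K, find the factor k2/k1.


T1 = 28.1070 + 273.15 = 301.2570 K; T2 = 41.1440 + 273.15 = 314.2940 K
k1 = A * exp(-Ea/(R*T1)) = 354165.4380 * exp(-79108.7250/(8.314*301.2570)) = 6.7941e-09 1/s
k2 = A * exp(-Ea/(R*T2)) = 354165.4380 * exp(-79108.7250/(8.314*314.2940)) = 2.5184e-08 1/s
k2/k1 = 2.5184e-08 / 6.7941e-09 = 3.7067


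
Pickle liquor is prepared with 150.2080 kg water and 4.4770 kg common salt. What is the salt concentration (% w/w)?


Formula: Conc = salt / (water + salt) * 100
Substituting: Conc = 4.4770 / (150.2080 + 4.4770) * 100
Result: 2.8943 %


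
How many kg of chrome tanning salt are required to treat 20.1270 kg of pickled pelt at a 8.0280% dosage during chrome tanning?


Formula: Chrome = substrate * pct / 100
Substituting: Chrome = 20.1270 * 8.0280 / 100
Result: 1.6158 kg


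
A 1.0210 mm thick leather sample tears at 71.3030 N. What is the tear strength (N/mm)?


Formula: Tear strength = force / thickness
Substituting: Tear strength = 71.3030 / 1.0210
Result: 69.8364 N/mm


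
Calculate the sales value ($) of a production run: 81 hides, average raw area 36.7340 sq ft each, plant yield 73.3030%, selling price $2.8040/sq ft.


Raw_total = N * avg_area = 81 * 36.7340 = 2975.4540 sq ft
Finished = Raw_total * yield / 100 = 2975.4540 * 73.3030 / 100 = 2181.0970 sq ft
Value = Finished * price = 2181.0970 * 2.8040 = 6115.7961 $


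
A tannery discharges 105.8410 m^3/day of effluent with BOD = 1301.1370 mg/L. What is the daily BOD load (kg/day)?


Formula: BOD_load = volume * conc / 1000
Substituting: BOD_load = 105.8410 * 1301.1370 / 1000
Result: 137.7136 kg/day


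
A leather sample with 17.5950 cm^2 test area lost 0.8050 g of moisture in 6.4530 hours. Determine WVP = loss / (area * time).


Formula: WVP = loss / (area * time)
Substituting: WVP = 0.8050 / (17.5950 * 6.4530)
Result: 0.00708998 g/(cm^2*hr)


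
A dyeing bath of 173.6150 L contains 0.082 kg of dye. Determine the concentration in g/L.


Formula: Conc = dye_mass(kg) / volume(L) * 1000
Substituting: Conc = 0.082 / 173.6150 * 1000
Result: 0.4723 g/L


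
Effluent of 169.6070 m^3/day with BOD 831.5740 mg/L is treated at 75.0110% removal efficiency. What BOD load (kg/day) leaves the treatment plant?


Load_in = volume * conc / 1000 = 169.6070 * 831.5740 / 1000 = 141.0408 kg/day
Removed = Load_in * eff / 100 = 141.0408 * 75.0110 / 100 = 105.7961 kg/day
Load_out = Load_in - Removed = 141.0408 - 105.7961 = 35.2447 kg/day


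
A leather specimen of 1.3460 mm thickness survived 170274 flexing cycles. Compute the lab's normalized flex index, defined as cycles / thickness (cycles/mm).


Formula: Index = cycles / thickness
Substituting: Index = 170274 / 1.3460
Result: 126503.7147 cycles/mm


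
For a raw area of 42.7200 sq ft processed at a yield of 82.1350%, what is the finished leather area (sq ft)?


Formula: finished = raw * yield / 100
Substituting: finished = 42.7200 * 82.1350 / 100
Result: 35.0881 sq ft


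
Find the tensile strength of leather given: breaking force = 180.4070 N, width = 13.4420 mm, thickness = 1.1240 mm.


Formula: TS = force / (width * thickness)
Substituting: TS = 180.4070 / (13.4420 * 1.1240)
Result: 11.9405 N/mm^2


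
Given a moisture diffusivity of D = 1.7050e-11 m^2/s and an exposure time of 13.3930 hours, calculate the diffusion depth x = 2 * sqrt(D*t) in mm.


t = 13.3930 hr * 3600 = 48214.8000 s
D * t = 1.7050e-11 * 48214.8000 = 8.2206e-07
x = 2 * sqrt(D*t) = 2 * sqrt(8.2206e-07) = 0.00181335 m = 1.8134 mm


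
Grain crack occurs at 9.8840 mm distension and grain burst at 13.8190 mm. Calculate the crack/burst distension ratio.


Formula: Ratio = crack / burst
Substituting: Ratio = 9.8840 / 13.8190
Result: 0.7152


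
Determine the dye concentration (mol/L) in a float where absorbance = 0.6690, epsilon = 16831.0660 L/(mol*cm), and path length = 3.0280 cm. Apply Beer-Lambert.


Formula: c = A / (epsilon * l)
Substituting: c = 0.6690 / (16831.0660 * 3.0280)
Result: 1.3127e-05 mol/L


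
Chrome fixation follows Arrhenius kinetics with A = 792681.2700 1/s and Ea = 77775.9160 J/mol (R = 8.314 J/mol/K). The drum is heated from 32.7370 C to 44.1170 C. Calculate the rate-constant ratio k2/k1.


T1 = 32.7370 + 273.15 = 305.8870 K; T2 = 44.1170 + 273.15 = 317.2670 K
k1 = A * exp(-Ea/(R*T1)) = 792681.2700 * exp(-77775.9160/(8.314*305.8870)) = 4.1424e-08 1/s
k2 = A * exp(-Ea/(R*T2)) = 792681.2700 * exp(-77775.9160/(8.314*317.2670)) = 1.2407e-07 1/s
k2/k1 = 1.2407e-07 / 4.1424e-08 = 2.9951


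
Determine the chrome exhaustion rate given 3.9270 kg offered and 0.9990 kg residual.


Formula: Uptake = (offered - residual) / offered * 100
Substituting: Uptake = (3.9270 - 0.9990) / 3.9270 * 100
Result: 74.5607 %


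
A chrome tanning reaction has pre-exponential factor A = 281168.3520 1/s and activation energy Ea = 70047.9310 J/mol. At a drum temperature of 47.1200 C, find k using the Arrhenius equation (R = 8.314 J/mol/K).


T_K = T_C + 273.15 = 47.1200 + 273.15 = 320.2700 K
exponent = -Ea / (R * T_K) = -70047.9310 / (8.314 * 320.2700) = -26.3069
k = A * exp(exponent) = 281168.3520 * exp(-26.3069) = 1.0569e-06 1/s


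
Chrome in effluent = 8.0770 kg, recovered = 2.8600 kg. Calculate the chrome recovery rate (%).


Formula: Recovery = recovered / input * 100
Substituting: Recovery = 2.8600 / 8.0770 * 100
Result: 35.4092 %


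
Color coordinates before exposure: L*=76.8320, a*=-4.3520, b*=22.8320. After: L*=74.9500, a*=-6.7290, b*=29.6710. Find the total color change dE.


dL = -1.8820, da = -2.3770, db = 6.8390
dE = sqrt((-1.8820)^2 + (-2.3770)^2 + 6.8390^2) = 7.4809


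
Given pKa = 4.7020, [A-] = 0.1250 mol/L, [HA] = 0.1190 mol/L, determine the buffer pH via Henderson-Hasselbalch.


ratio = [A-] / [HA] = 0.1250 / 0.1190 = 1.0504
log10(ratio) = 0.0213631
pH = pKa + log10(ratio) = 4.7020 + 0.0213631 = 4.7234


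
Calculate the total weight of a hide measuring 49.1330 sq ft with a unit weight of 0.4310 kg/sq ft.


Formula: Weight = area * weight_per_sqft
Substituting: Weight = 49.1330 * 0.4310
Result: 21.1763 kg


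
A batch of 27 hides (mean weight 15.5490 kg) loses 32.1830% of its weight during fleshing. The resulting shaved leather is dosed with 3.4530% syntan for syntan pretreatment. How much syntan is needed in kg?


Total_raw = N * avg_wt = 27 * 15.5490 = 419.8230 kg
Substrate = Total_raw * (1 - loss/100) = 419.8230 * (1 - 32.1830/100) = 284.7114 kg
Syntan = Substrate * pct / 100 = 284.7114 * 3.4530 / 100 = 9.8311 kg


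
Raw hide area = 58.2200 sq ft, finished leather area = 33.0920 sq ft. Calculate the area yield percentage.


Formula: Yield = finished / raw * 100
Substituting: Yield = 33.0920 / 58.2200 * 100
Result: 56.8396 %


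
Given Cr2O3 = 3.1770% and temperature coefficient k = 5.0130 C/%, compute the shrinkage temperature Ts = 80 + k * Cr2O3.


Formula: Ts = 80 + k * Cr2O3
Substituting: Ts = 80 + 5.0130 * 3.1770
Result: 95.9263 C


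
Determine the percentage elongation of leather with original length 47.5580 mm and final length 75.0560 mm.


Formula: Elongation = (Lf - L0) / L0 * 100
Substituting: Elongation = (75.0560 - 47.5580) / 47.5580 * 100
Result: 57.8199 %


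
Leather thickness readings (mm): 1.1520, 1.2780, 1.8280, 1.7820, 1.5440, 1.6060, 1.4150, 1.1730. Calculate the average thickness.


Formula: Average = sum / n
Substituting: Average = 11.7780 / 8
Result: 1.4723 mm


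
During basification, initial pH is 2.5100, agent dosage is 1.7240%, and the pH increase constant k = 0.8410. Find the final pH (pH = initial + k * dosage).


Formula: pH_final = pH_initial + k * base_pct
Substituting: pH_final = 2.5100 + 0.8410 * 1.7240
Result: 3.9599


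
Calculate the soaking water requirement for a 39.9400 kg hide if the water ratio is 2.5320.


Formula: Water = hide_weight * ratio
Substituting: Water = 39.9400 * 2.5320
Result: 101.1281 kg


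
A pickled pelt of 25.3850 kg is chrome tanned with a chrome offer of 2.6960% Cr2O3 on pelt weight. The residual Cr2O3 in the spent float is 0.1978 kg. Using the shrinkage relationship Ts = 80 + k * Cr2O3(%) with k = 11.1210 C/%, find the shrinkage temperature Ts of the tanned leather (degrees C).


Offered = pelt * offer_pct / 100 = 25.3850 * 2.6960 / 100 = 0.6844 kg
Uptake = offered - residual = 0.6844 - 0.1978 = 0.4866 kg
Cr2O3% on pelt = uptake / pelt * 100 = 0.4866 / 25.3850 * 100 = 1.9168 %
Ts = 80 + k * Cr2O3% = 80 + 11.1210 * 1.9168 = 101.3167 C


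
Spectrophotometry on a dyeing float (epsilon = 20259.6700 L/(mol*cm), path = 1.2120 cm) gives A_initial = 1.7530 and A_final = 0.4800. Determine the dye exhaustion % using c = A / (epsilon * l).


c_initial = A_i / (epsilon * l) = 1.7530 / (20259.6700 * 1.2120) = 7.1392e-05 mol/L
c_final = A_f / (epsilon * l) = 0.4800 / (20259.6700 * 1.2120) = 1.9548e-05 mol/L
Exhaustion = (c_initial - c_final) / c_initial * 100 = (7.1392e-05 - 1.9548e-05) / 7.1392e-05 * 100 = 72.6184 %


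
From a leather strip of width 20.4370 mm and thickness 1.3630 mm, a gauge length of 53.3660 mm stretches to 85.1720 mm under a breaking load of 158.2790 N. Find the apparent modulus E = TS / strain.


TS = F / (w * t) = 158.2790 / (20.4370 * 1.3630) = 5.6821 N/mm^2
strain = (Lf - L0) / L0 = (85.1720 - 53.3660) / 53.3660 = 0.5960
E = TS / strain = 5.6821 / 0.5960 = 9.5338 N/mm^2


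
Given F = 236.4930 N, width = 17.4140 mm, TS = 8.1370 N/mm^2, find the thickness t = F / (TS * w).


Formula: t = F / (TS * w)
Substituting: t = 236.4930 / (8.1370 * 17.4140)
Result: 1.6690 mm


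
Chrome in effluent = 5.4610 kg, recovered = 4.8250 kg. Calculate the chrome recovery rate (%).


Formula: Recovery = recovered / input * 100
Substituting: Recovery = 4.8250 / 5.4610 * 100
Result: 88.3538 %


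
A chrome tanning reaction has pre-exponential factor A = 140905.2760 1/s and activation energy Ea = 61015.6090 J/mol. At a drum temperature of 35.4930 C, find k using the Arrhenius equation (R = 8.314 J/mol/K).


T_K = T_C + 273.15 = 35.4930 + 273.15 = 308.6430 K
exponent = -Ea / (R * T_K) = -61015.6090 / (8.314 * 308.6430) = -23.7780
k = A * exp(exponent) = 140905.2760 * exp(-23.7780) = 6.6419e-06 1/s


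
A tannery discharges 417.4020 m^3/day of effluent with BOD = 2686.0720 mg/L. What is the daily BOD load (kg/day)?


Formula: BOD_load = volume * conc / 1000
Substituting: BOD_load = 417.4020 * 2686.0720 / 1000
Result: 1121.1718 kg/day


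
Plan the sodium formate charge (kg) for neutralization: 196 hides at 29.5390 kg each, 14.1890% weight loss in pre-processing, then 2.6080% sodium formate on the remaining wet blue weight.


Total_raw = N * avg_wt = 196 * 29.5390 = 5789.6440 kg
Substrate = Total_raw * (1 - loss/100) = 5789.6440 * (1 - 14.1890/100) = 4968.1514 kg
Neutralizer = Substrate * pct / 100 = 4968.1514 * 2.6080 / 100 = 129.5694 kg


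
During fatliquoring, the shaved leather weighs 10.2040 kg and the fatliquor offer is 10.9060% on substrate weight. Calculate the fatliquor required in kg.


Formula: Fat = substrate * pct / 100
Substituting: Fat = 10.2040 * 10.9060 / 100
Result: 1.1128 kg


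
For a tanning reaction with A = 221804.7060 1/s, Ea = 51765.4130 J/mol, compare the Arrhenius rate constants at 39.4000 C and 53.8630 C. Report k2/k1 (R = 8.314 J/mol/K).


T1 = 39.4000 + 273.15 = 312.5500 K; T2 = 53.8630 + 273.15 = 327.0130 K
k1 = A * exp(-Ea/(R*T1)) = 221804.7060 * exp(-51765.4130/(8.314*312.5500)) = 4.9478e-04 1/s
k2 = A * exp(-Ea/(R*T2)) = 221804.7060 * exp(-51765.4130/(8.314*327.0130)) = 0.00119412 1/s
k2/k1 = 0.00119412 / 4.9478e-04 = 2.4134


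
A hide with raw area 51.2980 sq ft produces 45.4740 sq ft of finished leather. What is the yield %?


Formula: Yield = finished / raw * 100
Substituting: Yield = 45.4740 / 51.2980 * 100
Result: 88.6467 %


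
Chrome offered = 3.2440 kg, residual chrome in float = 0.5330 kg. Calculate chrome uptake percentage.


Formula: Uptake = (offered - residual) / offered * 100
Substituting: Uptake = (3.2440 - 0.5330) / 3.2440 * 100
Result: 83.5697 %


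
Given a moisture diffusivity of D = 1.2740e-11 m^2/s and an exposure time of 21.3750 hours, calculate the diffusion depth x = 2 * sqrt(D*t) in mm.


t = 21.3750 hr * 3600 = 76950.0000 s
D * t = 1.2740e-11 * 76950.0000 = 9.8034e-07
x = 2 * sqrt(D*t) = 2 * sqrt(9.8034e-07) = 0.00198025 m = 1.9802 mm


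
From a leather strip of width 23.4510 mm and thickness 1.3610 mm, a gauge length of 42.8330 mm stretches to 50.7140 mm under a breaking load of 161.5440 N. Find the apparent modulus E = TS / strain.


TS = F / (w * t) = 161.5440 / (23.4510 * 1.3610) = 5.0614 N/mm^2
strain = (Lf - L0) / L0 = (50.7140 - 42.8330) / 42.8330 = 0.1840
E = TS / strain = 5.0614 / 0.1840 = 27.5086 N/mm^2


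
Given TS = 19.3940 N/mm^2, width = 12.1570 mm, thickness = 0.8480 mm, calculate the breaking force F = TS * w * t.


Formula: F = TS * w * t
Substituting: F = 19.3940 * 12.1570 * 0.8480
Result: 199.9354 N


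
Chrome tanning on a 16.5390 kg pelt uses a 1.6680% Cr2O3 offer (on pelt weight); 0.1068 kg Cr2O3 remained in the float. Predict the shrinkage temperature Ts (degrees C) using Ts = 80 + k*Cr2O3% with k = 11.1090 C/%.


Offered = pelt * offer_pct / 100 = 16.5390 * 1.6680 / 100 = 0.2759 kg
Uptake = offered - residual = 0.2759 - 0.1068 = 0.1691 kg
Cr2O3% on pelt = uptake / pelt * 100 = 0.1691 / 16.5390 * 100 = 1.0223 %
Ts = 80 + k * Cr2O3% = 80 + 11.1090 * 1.0223 = 91.3562 C


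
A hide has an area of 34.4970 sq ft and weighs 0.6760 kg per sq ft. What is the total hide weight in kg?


Formula: Weight = area * weight_per_sqft
Substituting: Weight = 34.4970 * 0.6760
Result: 23.3200 kg


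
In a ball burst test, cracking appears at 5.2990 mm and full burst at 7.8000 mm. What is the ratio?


Formula: Ratio = crack / burst
Substituting: Ratio = 5.2990 / 7.8000
Result: 0.6794


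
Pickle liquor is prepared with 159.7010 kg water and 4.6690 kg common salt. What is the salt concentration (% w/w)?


Formula: Conc = salt / (water + salt) * 100
Substituting: Conc = 4.6690 / (159.7010 + 4.6690) * 100
Result: 2.8405 %


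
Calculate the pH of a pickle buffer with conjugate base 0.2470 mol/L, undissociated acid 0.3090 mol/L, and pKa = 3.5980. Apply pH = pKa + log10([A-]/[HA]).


ratio = [A-] / [HA] = 0.2470 / 0.3090 = 0.7994
log10(ratio) = -0.0972615
pH = pKa + log10(ratio) = 3.5980 - 0.0972615 = 3.5007


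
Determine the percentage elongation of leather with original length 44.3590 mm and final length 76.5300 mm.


Formula: Elongation = (Lf - L0) / L0 * 100
Substituting: Elongation = (76.5300 - 44.3590) / 44.3590 * 100
Result: 72.5242 %


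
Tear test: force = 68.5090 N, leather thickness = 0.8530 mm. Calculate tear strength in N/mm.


Formula: Tear strength = force / thickness
Substituting: Tear strength = 68.5090 / 0.8530
Result: 80.3154 N/mm


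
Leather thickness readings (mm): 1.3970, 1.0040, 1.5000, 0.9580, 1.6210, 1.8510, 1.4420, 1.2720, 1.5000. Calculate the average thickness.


Formula: Average = sum / n
Substituting: Average = 12.5450 / 9
Result: 1.3939 mm


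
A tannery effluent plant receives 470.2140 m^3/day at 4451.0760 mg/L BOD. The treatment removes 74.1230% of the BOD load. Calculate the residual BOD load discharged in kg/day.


Load_in = volume * conc / 1000 = 470.2140 * 4451.0760 / 1000 = 2092.9583 kg/day
Removed = Load_in * eff / 100 = 2092.9583 * 74.1230 / 100 = 1551.3634 kg/day
Load_out = Load_in - Removed = 2092.9583 - 1551.3634 = 541.5948 kg/day


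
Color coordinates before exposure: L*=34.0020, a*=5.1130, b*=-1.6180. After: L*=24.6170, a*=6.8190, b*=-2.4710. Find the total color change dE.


dL = -9.3850, da = 1.7060, db = -0.8530
dE = sqrt((-9.3850)^2 + 1.7060^2 + (-0.8530)^2) = 9.5769


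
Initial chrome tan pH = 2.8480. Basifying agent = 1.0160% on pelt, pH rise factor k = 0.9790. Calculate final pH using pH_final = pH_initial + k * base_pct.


Formula: pH_final = pH_initial + k * base_pct
Substituting: pH_final = 2.8480 + 0.9790 * 1.0160
Result: 3.8427


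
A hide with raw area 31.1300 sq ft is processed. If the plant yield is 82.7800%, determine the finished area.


Formula: finished = raw * yield / 100
Substituting: finished = 31.1300 * 82.7800 / 100
Result: 25.7694 sq ft


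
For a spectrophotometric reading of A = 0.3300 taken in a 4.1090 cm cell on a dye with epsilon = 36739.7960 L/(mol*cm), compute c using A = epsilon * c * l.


Formula: c = A / (epsilon * l)
Substituting: c = 0.3300 / (36739.7960 * 4.1090)
Result: 2.1860e-06 mol/L


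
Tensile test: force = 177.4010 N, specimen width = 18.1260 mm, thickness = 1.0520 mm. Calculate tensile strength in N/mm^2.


Formula: TS = force / (width * thickness)
Substituting: TS = 177.4010 / (18.1260 * 1.0520)
Result: 9.3033 N/mm^2


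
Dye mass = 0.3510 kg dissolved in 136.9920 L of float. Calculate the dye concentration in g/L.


Formula: Conc = dye_mass(kg) / volume(L) * 1000
Substituting: Conc = 0.3510 / 136.9920 * 1000
Result: 2.5622 g/L


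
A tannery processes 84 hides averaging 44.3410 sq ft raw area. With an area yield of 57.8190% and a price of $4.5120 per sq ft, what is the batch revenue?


Raw_total = N * avg_area = 84 * 44.3410 = 3724.6440 sq ft
Finished = Raw_total * yield / 100 = 3724.6440 * 57.8190 / 100 = 2153.5519 sq ft
Value = Finished * price = 2153.5519 * 4.5120 = 9716.8262 $


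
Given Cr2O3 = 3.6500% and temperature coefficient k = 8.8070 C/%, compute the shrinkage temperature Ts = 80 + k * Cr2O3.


Formula: Ts = 80 + k * Cr2O3
Substituting: Ts = 80 + 8.8070 * 3.6500
Result: 112.1456 C


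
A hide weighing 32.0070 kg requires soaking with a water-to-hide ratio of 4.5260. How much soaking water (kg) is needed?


Formula: Water = hide_weight * ratio
Substituting: Water = 32.0070 * 4.5260
Result: 144.8637 kg


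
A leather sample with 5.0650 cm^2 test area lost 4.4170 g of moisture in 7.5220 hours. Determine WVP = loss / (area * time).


Formula: WVP = loss / (area * time)
Substituting: WVP = 4.4170 / (5.0650 * 7.5220)
Result: 0.1159 g/(cm^2*hr)


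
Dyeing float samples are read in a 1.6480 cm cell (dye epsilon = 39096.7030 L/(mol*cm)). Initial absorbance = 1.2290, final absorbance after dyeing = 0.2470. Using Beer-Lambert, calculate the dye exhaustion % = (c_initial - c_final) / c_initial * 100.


c_initial = A_i / (epsilon * l) = 1.2290 / (39096.7030 * 1.6480) = 1.9075e-05 mol/L
c_final = A_f / (epsilon * l) = 0.2470 / (39096.7030 * 1.6480) = 3.8335e-06 mol/L
Exhaustion = (c_initial - c_final) / c_initial * 100 = (1.9075e-05 - 3.8335e-06) / 1.9075e-05 * 100 = 79.9024 %


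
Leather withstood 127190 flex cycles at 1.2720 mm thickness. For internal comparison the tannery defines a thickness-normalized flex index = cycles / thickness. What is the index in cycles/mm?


Formula: Index = cycles / thickness
Substituting: Index = 127190 / 1.2720
Result: 99992.1384 cycles/mm


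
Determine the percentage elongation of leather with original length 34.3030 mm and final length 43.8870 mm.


Formula: Elongation = (Lf - L0) / L0 * 100
Substituting: Elongation = (43.8870 - 34.3030) / 34.3030 * 100
Result: 27.9392 %


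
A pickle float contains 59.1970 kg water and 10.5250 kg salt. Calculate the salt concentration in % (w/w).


Formula: Conc = salt / (water + salt) * 100
Substituting: Conc = 10.5250 / (59.1970 + 10.5250) * 100
Result: 15.0957 %


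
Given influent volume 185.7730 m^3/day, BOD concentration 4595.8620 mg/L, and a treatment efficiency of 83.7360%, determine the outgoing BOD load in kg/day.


Load_in = volume * conc / 1000 = 185.7730 * 4595.8620 / 1000 = 853.7871 kg/day
Removed = Load_in * eff / 100 = 853.7871 * 83.7360 / 100 = 714.9271 kg/day
Load_out = Load_in - Removed = 853.7871 - 714.9271 = 138.8599 kg/day


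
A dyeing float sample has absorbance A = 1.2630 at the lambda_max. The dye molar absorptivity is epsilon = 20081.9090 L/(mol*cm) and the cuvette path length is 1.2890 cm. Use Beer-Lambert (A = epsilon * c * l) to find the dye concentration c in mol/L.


Formula: c = A / (epsilon * l)
Substituting: c = 1.2630 / (20081.9090 * 1.2890)
Result: 4.8792e-05 mol/L


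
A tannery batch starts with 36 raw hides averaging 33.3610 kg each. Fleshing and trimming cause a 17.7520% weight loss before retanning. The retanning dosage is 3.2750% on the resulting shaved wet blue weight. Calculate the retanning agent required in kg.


Total_raw = N * avg_wt = 36 * 33.3610 = 1200.9960 kg
Substrate = Total_raw * (1 - loss/100) = 1200.9960 * (1 - 17.7520/100) = 987.7952 kg
Retan = Substrate * pct / 100 = 987.7952 * 3.2750 / 100 = 32.3503 kg


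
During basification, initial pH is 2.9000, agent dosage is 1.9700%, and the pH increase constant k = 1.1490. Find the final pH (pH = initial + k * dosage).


Formula: pH_final = pH_initial + k * base_pct
Substituting: pH_final = 2.9000 + 1.1490 * 1.9700
Result: 5.1635


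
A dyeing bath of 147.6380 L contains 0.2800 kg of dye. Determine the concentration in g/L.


Formula: Conc = dye_mass(kg) / volume(L) * 1000
Substituting: Conc = 0.2800 / 147.6380 * 1000
Result: 1.8965 g/L


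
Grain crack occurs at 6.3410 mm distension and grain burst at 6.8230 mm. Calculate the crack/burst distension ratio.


Formula: Ratio = crack / burst
Substituting: Ratio = 6.3410 / 6.8230
Result: 0.9294


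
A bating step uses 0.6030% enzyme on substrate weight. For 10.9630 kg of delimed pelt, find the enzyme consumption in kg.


Formula: Enzyme = substrate * pct / 100
Substituting: Enzyme = 10.9630 * 0.6030 / 100
Result: 0.0661069 kg


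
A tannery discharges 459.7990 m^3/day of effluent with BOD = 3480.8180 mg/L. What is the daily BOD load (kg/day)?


Formula: BOD_load = volume * conc / 1000
Substituting: BOD_load = 459.7990 * 3480.8180 / 1000
Result: 1600.4766 kg/day


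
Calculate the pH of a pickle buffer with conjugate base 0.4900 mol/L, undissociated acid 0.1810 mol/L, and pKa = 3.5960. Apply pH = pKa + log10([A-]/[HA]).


ratio = [A-] / [HA] = 0.4900 / 0.1810 = 2.7072
log10(ratio) = 0.4325
pH = pKa + log10(ratio) = 3.5960 + 0.4325 = 4.0285


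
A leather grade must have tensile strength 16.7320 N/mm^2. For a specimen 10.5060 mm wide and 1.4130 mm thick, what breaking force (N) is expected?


Formula: F = TS * w * t
Substituting: F = 16.7320 * 10.5060 * 1.4130
Result: 248.3862 N


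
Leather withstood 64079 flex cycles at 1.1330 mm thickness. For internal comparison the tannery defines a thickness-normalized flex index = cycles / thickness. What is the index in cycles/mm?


Formula: Index = cycles / thickness
Substituting: Index = 64079 / 1.1330
Result: 56556.9285 cycles/mm


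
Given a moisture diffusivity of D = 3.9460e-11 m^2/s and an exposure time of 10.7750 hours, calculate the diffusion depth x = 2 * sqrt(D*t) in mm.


t = 10.7750 hr * 3600 = 38790.0000 s
D * t = 3.9460e-11 * 38790.0000 = 1.5307e-06
x = 2 * sqrt(D*t) = 2 * sqrt(1.5307e-06) = 0.00247439 m = 2.4744 mm


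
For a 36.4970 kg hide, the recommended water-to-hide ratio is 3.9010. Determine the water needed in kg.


Formula: Water = hide_weight * ratio
Substituting: Water = 36.4970 * 3.9010
Result: 142.3748 kg


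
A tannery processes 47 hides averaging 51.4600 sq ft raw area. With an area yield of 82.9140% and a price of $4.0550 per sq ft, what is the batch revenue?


Raw_total = N * avg_area = 47 * 51.4600 = 2418.6200 sq ft
Finished = Raw_total * yield / 100 = 2418.6200 * 82.9140 / 100 = 2005.3746 sq ft
Value = Finished * price = 2005.3746 * 4.0550 = 8131.7939 $


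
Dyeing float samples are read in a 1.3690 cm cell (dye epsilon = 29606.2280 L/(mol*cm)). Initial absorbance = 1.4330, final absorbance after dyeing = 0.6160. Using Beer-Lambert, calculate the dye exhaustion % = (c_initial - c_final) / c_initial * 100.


c_initial = A_i / (epsilon * l) = 1.4330 / (29606.2280 * 1.3690) = 3.5356e-05 mol/L
c_final = A_f / (epsilon * l) = 0.6160 / (29606.2280 * 1.3690) = 1.5198e-05 mol/L
Exhaustion = (c_initial - c_final) / c_initial * 100 = (3.5356e-05 - 1.5198e-05) / 3.5356e-05 * 100 = 57.0133 %


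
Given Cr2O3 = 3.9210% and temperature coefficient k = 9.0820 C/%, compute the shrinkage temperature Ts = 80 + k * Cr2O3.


Formula: Ts = 80 + k * Cr2O3
Substituting: Ts = 80 + 9.0820 * 3.9210
Result: 115.6105 C


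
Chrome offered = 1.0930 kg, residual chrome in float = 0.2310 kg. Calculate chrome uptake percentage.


Formula: Uptake = (offered - residual) / offered * 100
Substituting: Uptake = (1.0930 - 0.2310) / 1.0930 * 100
Result: 78.8655 %


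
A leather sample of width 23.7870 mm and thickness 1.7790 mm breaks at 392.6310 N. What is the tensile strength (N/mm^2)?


Formula: TS = force / (width * thickness)
Substituting: TS = 392.6310 / (23.7870 * 1.7790)
Result: 9.2783 N/mm^2


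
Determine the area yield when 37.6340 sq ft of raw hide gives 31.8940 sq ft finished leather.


Formula: Yield = finished / raw * 100
Substituting: Yield = 31.8940 / 37.6340 * 100
Result: 84.7478 %


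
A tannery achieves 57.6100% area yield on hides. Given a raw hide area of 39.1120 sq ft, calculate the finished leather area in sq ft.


Formula: finished = raw * yield / 100
Substituting: finished = 39.1120 * 57.6100 / 100
Result: 22.5324 sq ft


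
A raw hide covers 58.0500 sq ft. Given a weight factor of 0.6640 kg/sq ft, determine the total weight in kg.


Formula: Weight = area * weight_per_sqft
Substituting: Weight = 58.0500 * 0.6640
Result: 38.5452 kg


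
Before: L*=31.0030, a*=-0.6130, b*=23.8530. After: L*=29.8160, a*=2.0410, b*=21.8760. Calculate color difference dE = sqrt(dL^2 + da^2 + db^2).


dL = -1.1870, da = 2.6540, db = -1.9770
dE = sqrt((-1.1870)^2 + 2.6540^2 + (-1.9770)^2) = 3.5159


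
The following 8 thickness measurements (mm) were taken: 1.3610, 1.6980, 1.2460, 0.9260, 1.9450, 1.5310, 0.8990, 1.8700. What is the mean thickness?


Formula: Average = sum / n
Substituting: Average = 11.4760 / 8
Result: 1.4345 mm


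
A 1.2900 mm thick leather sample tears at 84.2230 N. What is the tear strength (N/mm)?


Formula: Tear strength = force / thickness
Substituting: Tear strength = 84.2230 / 1.2900
Result: 65.2891 N/mm


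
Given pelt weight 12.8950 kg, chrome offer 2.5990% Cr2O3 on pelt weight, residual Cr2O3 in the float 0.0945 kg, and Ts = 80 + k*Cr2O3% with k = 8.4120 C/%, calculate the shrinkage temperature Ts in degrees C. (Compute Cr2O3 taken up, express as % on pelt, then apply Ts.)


Offered = pelt * offer_pct / 100 = 12.8950 * 2.5990 / 100 = 0.3351 kg
Uptake = offered - residual = 0.3351 - 0.0945 = 0.2406 kg
Cr2O3% on pelt = uptake / pelt * 100 = 0.2406 / 12.8950 * 100 = 1.8662 %
Ts = 80 + k * Cr2O3% = 80 + 8.4120 * 1.8662 = 95.6981 C


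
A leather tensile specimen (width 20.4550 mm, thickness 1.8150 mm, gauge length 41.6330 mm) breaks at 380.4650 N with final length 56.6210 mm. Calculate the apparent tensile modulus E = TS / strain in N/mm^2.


TS = F / (w * t) = 380.4650 / (20.4550 * 1.8150) = 10.2480 N/mm^2
strain = (Lf - L0) / L0 = (56.6210 - 41.6330) / 41.6330 = 0.3600
E = TS / strain = 10.2480 / 0.3600 = 28.4664 N/mm^2


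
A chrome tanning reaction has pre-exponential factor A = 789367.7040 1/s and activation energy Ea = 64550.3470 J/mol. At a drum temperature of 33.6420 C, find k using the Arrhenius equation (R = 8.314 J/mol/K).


T_K = T_C + 273.15 = 33.6420 + 273.15 = 306.7920 K
exponent = -Ea / (R * T_K) = -64550.3470 / (8.314 * 306.7920) = -25.3072
k = A * exp(exponent) = 789367.7040 * exp(-25.3072) = 8.0629e-06 1/s


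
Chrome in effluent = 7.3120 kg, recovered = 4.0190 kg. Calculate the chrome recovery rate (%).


Formula: Recovery = recovered / input * 100
Substituting: Recovery = 4.0190 / 7.3120 * 100
Result: 54.9644 %


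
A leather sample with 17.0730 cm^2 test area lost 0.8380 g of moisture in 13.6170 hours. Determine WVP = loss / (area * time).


Formula: WVP = loss / (area * time)
Substituting: WVP = 0.8380 / (17.0730 * 13.6170)
Result: 0.00360456 g/(cm^2*hr)


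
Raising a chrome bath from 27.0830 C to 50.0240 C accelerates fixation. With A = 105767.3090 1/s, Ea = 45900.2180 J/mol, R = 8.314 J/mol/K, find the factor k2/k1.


T1 = 27.0830 + 273.15 = 300.2330 K; T2 = 50.0240 + 273.15 = 323.1740 K
k1 = A * exp(-Ea/(R*T1)) = 105767.3090 * exp(-45900.2180/(8.314*300.2330)) = 0.00109226 1/s
k2 = A * exp(-Ea/(R*T2)) = 105767.3090 * exp(-45900.2180/(8.314*323.1740)) = 0.00402928 1/s
k2/k1 = 0.00402928 / 0.00109226 = 3.6889


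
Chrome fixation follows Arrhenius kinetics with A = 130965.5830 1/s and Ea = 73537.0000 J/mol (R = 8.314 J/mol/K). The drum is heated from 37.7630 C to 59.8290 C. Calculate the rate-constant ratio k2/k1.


T1 = 37.7630 + 273.15 = 310.9130 K; T2 = 59.8290 + 273.15 = 332.9790 K
k1 = A * exp(-Ea/(R*T1)) = 130965.5830 * exp(-73537.0000/(8.314*310.9130)) = 5.7836e-08 1/s
k2 = A * exp(-Ea/(R*T2)) = 130965.5830 * exp(-73537.0000/(8.314*332.9790)) = 3.8101e-07 1/s
k2/k1 = 3.8101e-07 / 5.7836e-08 = 6.5879


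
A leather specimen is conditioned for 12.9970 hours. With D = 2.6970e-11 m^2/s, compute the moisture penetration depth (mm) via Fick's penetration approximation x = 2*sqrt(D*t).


t = 12.9970 hr * 3600 = 46789.2000 s
D * t = 2.6970e-11 * 46789.2000 = 1.2619e-06
x = 2 * sqrt(D*t) = 2 * sqrt(1.2619e-06) = 0.00224669 m = 2.2467 mm


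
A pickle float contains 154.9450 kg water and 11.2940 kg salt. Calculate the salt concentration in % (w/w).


Formula: Conc = salt / (water + salt) * 100
Substituting: Conc = 11.2940 / (154.9450 + 11.2940) * 100
Result: 6.7938 %


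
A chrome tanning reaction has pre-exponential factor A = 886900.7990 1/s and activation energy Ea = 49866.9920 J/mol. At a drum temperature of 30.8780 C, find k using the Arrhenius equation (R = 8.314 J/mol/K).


T_K = T_C + 273.15 = 30.8780 + 273.15 = 304.0280 K
exponent = -Ea / (R * T_K) = -49866.9920 / (8.314 * 304.0280) = -19.7283
k = A * exp(exponent) = 886900.7990 * exp(-19.7283) = 0.00239875 1/s


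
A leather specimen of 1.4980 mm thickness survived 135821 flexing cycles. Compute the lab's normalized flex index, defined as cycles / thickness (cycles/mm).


Formula: Index = cycles / thickness
Substituting: Index = 135821 / 1.4980
Result: 90668.2243 cycles/mm


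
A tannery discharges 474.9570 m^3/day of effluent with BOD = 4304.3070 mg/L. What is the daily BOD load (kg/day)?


Formula: BOD_load = volume * conc / 1000
Substituting: BOD_load = 474.9570 * 4304.3070 / 1000
Result: 2044.3607 kg/day


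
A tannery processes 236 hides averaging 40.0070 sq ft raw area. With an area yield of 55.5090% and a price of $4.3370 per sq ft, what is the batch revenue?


Raw_total = N * avg_area = 236 * 40.0070 = 9441.6520 sq ft
Finished = Raw_total * yield / 100 = 9441.6520 * 55.5090 / 100 = 5240.9666 sq ft
Value = Finished * price = 5240.9666 * 4.3370 = 22730.0722 $


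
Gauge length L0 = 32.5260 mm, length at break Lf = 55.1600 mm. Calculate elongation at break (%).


Formula: Elongation = (Lf - L0) / L0 * 100
Substituting: Elongation = (55.1600 - 32.5260) / 32.5260 * 100
Result: 69.5874 %
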